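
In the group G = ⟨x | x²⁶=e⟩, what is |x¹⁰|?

Compute successive powers until reaching e:
  (x¹⁰)¹ = x¹⁰, (x¹⁰)² = x²⁰, (x¹⁰)³ = x⁴, (x¹⁰)⁴ = x¹⁴, (x¹⁰)⁵ = x²⁴, (x¹⁰)⁶ = x⁸, (x¹⁰)⁷ = x¹⁸, (x¹⁰)⁸ = x², (x¹⁰)⁹ = x¹², (x¹⁰)¹⁰ = x²², (x¹⁰)¹¹ = x⁶, (x¹⁰)¹² = x¹⁶, (x¹⁰)¹³ = e.
The smallest positive k with (x¹⁰)ᵏ = e is 13.

Answer: 13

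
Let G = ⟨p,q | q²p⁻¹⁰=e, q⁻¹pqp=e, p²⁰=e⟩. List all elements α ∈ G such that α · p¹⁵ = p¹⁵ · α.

⟨p¹⁵⟩ ⊆ C_G(p¹⁵) since powers of p¹⁵ commute with p¹⁵; so |C_G(p¹⁵)| ≥ |⟨p¹⁵⟩| = 4.
By orbit–stabilizer, |C_G(p¹⁵)| = |G| / |conj. class of p¹⁵| = 40 / 2 = 20.
The 20 elements commuting with p¹⁵ are {e, p, p², p³, p⁴, p⁵, p⁶, p⁷, p⁸, p⁹, p¹⁰, p¹¹, p¹², p¹³, p¹⁴, p¹⁵, p¹⁶, p¹⁷, p¹⁸, p¹⁹}.

Answer: {e, p, p², p³, p⁴, p⁵, p⁶, p⁷, p⁸, p⁹, p¹⁰, p¹¹, p¹², p¹³, p¹⁴, p¹⁵, p¹⁶, p¹⁷, p¹⁸, p¹⁹}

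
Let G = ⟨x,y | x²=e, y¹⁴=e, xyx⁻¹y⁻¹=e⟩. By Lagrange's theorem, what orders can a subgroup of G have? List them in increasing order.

|G| = 28 = 2² · 7. By Lagrange's theorem the order of any subgroup divides 28; the divisors of 28 are 1, 2, 4, 7, 14, 28.

Answer: 1, 2, 4, 7, 14, 28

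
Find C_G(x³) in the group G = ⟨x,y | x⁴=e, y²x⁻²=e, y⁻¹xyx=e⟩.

⟨x³⟩ ⊆ C_G(x³) since powers of x³ commute with x³; so |C_G(x³)| ≥ |⟨x³⟩| = 4.
By orbit–stabilizer, |C_G(x³)| = |G| / |conj. class of x³| = 8 / 2 = 4.
The 4 elements commuting with x³ are {e, x, x², x³}.

Answer: {e, x, x², x³}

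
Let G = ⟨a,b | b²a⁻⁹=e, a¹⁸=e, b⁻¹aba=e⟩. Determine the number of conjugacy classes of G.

The conjugacy classes (representative and size) are:
  [e] (size 1), [a¹⁷] (size 2), [a¹⁶] (size 2), [a³] (size 2), [a¹⁴] (size 2), [a¹³] (size 2), [a¹²] (size 2), [a¹¹] (size 2), [a¹⁰] (size 2), [a⁹] (size 1), [a⁸b] (size 9), [ab] (size 9).
Class equation: 1 + 2 + 2 + 2 + 2 + 2 + 2 + 2 + 2 + 1 + 9 + 9 = 36 = |G|. So G has 12 conjugacy classes.

Answer: 12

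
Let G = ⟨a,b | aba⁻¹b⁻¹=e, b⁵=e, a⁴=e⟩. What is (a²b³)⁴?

Compute successive powers of (a²b³), reducing at each step:
  (a²b³)²: (a²b³) · a² = b³;   (b³) · b³ = b
  (a²b³)³: b · a² = a²b;   (a²b) · b³ = a²b⁴
  (a²b³)⁴: (a²b⁴) · a² = b⁴;   (b⁴) · b³ = b²

Answer: b²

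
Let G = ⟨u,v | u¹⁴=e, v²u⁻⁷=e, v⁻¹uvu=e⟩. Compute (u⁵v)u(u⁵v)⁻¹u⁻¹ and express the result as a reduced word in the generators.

[(u⁵v), u] = (u⁵v)·u·(u⁵v)⁻¹·u⁻¹.
  (u⁵v) · u = u⁴v
  (u⁴v) · (u⁵v⁻¹) = u¹³
  (u¹³) · (u¹³) = u¹²

Answer: u¹²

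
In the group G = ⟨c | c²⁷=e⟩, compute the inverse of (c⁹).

The order of (c⁹) is 3 (smallest k with (c⁹)ᵏ = e), so (c⁹)⁻¹ = (c⁹)² = c¹⁸.
Check: (c⁹) · (c¹⁸) → (c⁹) · c¹⁸ = e, giving e as required.

Answer: c¹⁸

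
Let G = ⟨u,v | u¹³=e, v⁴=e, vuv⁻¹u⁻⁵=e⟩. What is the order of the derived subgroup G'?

G' = [G, G] is generated by all commutators. The generator-pair commutators are: [u, v] = u⁹.
The subgroup they normally generate is {e, u, u², u³, u⁴, u⁵, u⁶, u⁷, u⁸, u⁹, u¹⁰, u¹¹, u¹²}, of order 13.
Check: |G/G'| = 52/13 = 4 is the order of the abelianisation.

Answer: 13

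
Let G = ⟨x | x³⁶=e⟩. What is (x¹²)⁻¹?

The order of (x¹²) is 3 (smallest k with (x¹²)ᵏ = e), so (x¹²)⁻¹ = (x¹²)² = x²⁴.
Check: (x¹²) · (x²⁴) → (x¹²) · x²⁴ = e, giving e as required.

Answer: x²⁴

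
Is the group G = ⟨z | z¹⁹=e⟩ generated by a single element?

|G| = 19. The element z has order 19 (its powers give 19 distinct elements), so ⟨z⟩ = G and G is cyclic.

Answer: Yes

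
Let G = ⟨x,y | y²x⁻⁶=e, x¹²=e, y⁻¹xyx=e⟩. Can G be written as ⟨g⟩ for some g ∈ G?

Every cyclic group is abelian. But x·y = xy while y·x = x⁵y⁻¹, so x·y ≠ y·x and G is not abelian. Hence G is not cyclic.

Answer: No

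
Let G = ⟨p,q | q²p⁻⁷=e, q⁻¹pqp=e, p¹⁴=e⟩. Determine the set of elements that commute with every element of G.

An element z ∈ Z(G) iff z commutes with every generator.
For example p⁷ is central: (p⁷)·p = p⁸ = p·(p⁷); (p⁷)·q = q⁻¹ = q·(p⁷).
Whereas p ∉ Z(G) since p·q = pq ≠ p⁶q⁻¹ = q·p.
Checking each of the 28 elements this way gives Z(G) = {e, p⁷}, of order 2.

Answer: {e, p⁷}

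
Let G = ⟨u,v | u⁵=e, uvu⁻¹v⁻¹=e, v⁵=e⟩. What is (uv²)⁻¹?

The order of (uv²) is 5 (smallest k with (uv²)ᵏ = e), so (uv²)⁻¹ = (uv²)⁴ = u⁴v³.
Check: (uv²) · (u⁴v³) → (uv²) · u⁴ = v²;   (v²) · v³ = e, giving e as required.

Answer: u⁴v³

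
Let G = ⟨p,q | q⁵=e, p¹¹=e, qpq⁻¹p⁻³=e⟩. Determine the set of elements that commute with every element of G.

An element z ∈ Z(G) iff z commutes with every generator.
For example e is central: e·p = p = p·e; e·q = q = q·e.
Whereas p ∉ Z(G) since p·q = pq ≠ p³q = q·p.
Checking each of the 55 elements this way gives Z(G) = {e}, of order 1.

Answer: {e}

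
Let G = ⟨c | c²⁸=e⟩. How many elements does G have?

G is generated by a single element, so G is cyclic. The relator gives c²⁸ = e and no smaller power is forced to be e, so the 28 powers {c, e, c², c³, c⁴, c⁵, c⁶, c⁷, c⁸, c⁹, c²², c²³, c²¹, c²⁰, c²⁴, c²⁵, c²⁶, c²⁷, c¹², c¹³, c¹¹, c¹⁰, c¹⁴, c¹⁵, c¹⁶, c¹⁷, c¹⁸, c¹⁹} are distinct. Hence |G| = 28.

Answer: 28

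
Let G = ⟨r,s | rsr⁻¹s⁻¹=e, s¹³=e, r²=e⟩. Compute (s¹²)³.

Compute successive powers of (s¹²), reducing at each step:
  (s¹²)²: (s¹²) · s¹² = s¹¹
  (s¹²)³: (s¹¹) · s¹² = s¹⁰

Answer: s¹⁰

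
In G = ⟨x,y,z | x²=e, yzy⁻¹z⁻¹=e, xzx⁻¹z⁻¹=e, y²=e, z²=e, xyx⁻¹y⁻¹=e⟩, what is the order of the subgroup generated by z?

|⟨z⟩| equals the order of z. Compute successive powers until reaching e:
  z¹ = z, z² = e.
The smallest positive k with zᵏ = e is 2, so |⟨z⟩| = 2.

Answer: 2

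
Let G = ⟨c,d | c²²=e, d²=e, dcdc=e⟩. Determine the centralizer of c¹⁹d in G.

⟨c¹⁹d⟩ ⊆ C_G(c¹⁹d) since powers of c¹⁹d commute with c¹⁹d; so |C_G(c¹⁹d)| ≥ |⟨c¹⁹d⟩| = 2.
By orbit–stabilizer, |C_G(c¹⁹d)| = |G| / |conj. class of c¹⁹d| = 44 / 11 = 4.
The 4 elements commuting with c¹⁹d are {e, c¹¹, c⁸d, c¹⁹d}.

Answer: {e, c¹¹, c⁸d, c¹⁹d}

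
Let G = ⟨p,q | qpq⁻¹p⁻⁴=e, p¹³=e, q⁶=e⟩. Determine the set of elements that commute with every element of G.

An element z ∈ Z(G) iff z commutes with every generator.
For example e is central: e·p = p = p·e; e·q = q = q·e.
Whereas p ∉ Z(G) since p·q = pq ≠ p⁴q = q·p.
Checking each of the 78 elements this way gives Z(G) = {e}, of order 1.

Answer: {e}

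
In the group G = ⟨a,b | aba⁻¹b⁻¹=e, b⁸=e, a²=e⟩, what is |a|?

Compute successive powers until reaching e:
  a¹ = a, a² = e.
The smallest positive k with aᵏ = e is 2.

Answer: 2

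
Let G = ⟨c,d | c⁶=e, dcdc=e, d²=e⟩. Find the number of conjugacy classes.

The conjugacy classes (representative and size) are:
  [e] (size 1), [c⁵] (size 2), [c⁴] (size 2), [c³] (size 1), [d] (size 3), [c³d] (size 3).
Class equation: 1 + 2 + 2 + 1 + 3 + 3 = 12 = |G|. So G has 6 conjugacy classes.

Answer: 6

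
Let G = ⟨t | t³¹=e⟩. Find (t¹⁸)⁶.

Compute successive powers of (t¹⁸), reducing at each step:
  (t¹⁸)²: (t¹⁸) · t¹⁸ = t⁵
  (t¹⁸)³: (t⁵) · t¹⁸ = t²³
  (t¹⁸)⁴: (t²³) · t¹⁸ = t¹⁰
  (t¹⁸)⁵: (t¹⁰) · t¹⁸ = t²⁸
  (t¹⁸)⁶: (t²⁸) · t¹⁸ = t¹⁵

Answer: t¹⁵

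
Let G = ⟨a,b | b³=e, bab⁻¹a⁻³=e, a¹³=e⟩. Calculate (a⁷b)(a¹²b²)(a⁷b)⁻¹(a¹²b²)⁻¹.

[(a⁷b), (a¹²b²)] = (a⁷b)·(a¹²b²)·(a⁷b)⁻¹·(a¹²b²)⁻¹.
  (a⁷b) · (a¹²b²) = a⁴
  (a⁴) · (a²b²) = a⁶b²
  (a⁶b²) · (a³b) = a⁷

Answer: a⁷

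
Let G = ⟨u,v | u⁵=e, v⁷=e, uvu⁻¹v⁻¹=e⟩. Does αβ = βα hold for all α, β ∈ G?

Each pair of generators commutes: u·v = uv = v·u. Since the generators pairwise commute, every element of G commutes with every other, so G is abelian.

Answer: Yes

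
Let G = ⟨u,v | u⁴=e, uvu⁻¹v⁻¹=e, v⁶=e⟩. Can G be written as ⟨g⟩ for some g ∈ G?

|G| = 24, but the maximum element order in G is 12 < 24. No single element generates all of G, so G is not cyclic.

Answer: No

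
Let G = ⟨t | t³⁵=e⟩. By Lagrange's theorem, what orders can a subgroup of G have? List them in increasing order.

|G| = 35 = 5 · 7. By Lagrange's theorem the order of any subgroup divides 35; the divisors of 35 are 1, 5, 7, 35.

Answer: 1, 5, 7, 35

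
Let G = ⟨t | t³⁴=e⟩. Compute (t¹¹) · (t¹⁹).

Compute (t¹¹) · (t¹⁹) by multiplying left to right and reducing via the relations at each step:
  (t¹¹) · t¹⁹ = t³⁰

Answer: t³⁰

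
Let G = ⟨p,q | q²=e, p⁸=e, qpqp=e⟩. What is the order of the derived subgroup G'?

G' = [G, G] is generated by all commutators. The generator-pair commutators are: [p, q] = p².
The subgroup they normally generate is {e, p², p⁴, p⁶}, of order 4.
Check: |G/G'| = 16/4 = 4 is the order of the abelianisation.

Answer: 4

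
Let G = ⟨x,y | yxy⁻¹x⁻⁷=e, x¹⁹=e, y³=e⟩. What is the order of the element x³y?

Compute successive powers until reaching e:
  (x³y)¹ = x³y, (x³y)² = x⁵y², (x³y)³ = e.
The smallest positive k with (x³y)ᵏ = e is 3.

Answer: 3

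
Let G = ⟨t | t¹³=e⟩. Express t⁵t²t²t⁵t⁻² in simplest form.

Multiply left to right, reducing at each step:
  (t⁵) · t² = t⁷
  (t⁷) · t² = t⁹
  (t⁹) · t⁵ = t
  t · t⁻² = t¹²

Answer: t¹²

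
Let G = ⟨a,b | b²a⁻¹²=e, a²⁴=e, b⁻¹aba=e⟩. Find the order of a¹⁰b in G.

Compute successive powers until reaching e:
  (a¹⁰b)¹ = a¹⁰b, (a¹⁰b)² = a¹², (a¹⁰b)³ = a¹⁰b⁻¹, (a¹⁰b)⁴ = e.
The smallest positive k with (a¹⁰b)ᵏ = e is 4.

Answer: 4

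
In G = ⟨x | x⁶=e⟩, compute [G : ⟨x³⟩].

First find ord(x³) by computing successive powers:
  (x³)¹ = x³, (x³)² = e.
So |⟨x³⟩| = ord(x³) = 2. With |G| = 6, by Lagrange [G : ⟨x³⟩] = 6/2 = 3.

Answer: 3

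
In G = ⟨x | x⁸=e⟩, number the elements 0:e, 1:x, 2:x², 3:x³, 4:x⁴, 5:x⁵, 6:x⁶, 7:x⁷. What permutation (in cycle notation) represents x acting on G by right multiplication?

(0 1 2 3 4 5 6 7)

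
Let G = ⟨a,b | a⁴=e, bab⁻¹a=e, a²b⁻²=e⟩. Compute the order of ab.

Compute successive powers until reaching e:
  (ab)¹ = ab, (ab)² = a², (ab)³ = ab⁻¹, (ab)⁴ = e.
The smallest positive k with (ab)ᵏ = e is 4.

Answer: 4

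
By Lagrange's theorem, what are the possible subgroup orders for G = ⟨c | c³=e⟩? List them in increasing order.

|G| = 3 = 3. By Lagrange's theorem the order of any subgroup divides 3; the divisors of 3 are 1, 3.

Answer: 1, 3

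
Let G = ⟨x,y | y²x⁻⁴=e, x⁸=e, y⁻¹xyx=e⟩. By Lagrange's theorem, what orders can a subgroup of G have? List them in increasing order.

|G| = 16 = 2⁴. By Lagrange's theorem the order of any subgroup divides 16; the divisors of 16 are 1, 2, 4, 8, 16.

Answer: 1, 2, 4, 8, 16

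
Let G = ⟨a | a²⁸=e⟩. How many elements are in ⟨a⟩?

|⟨a⟩| equals the order of a. Compute successive powers until reaching e:
  a¹ = a, a² = a², a³ = a³, a⁴ = a⁴, a⁵ = a⁵, a⁶ = a⁶, a⁷ = a⁷, a⁸ = a⁸, a⁹ = a⁹, a¹⁰ = a¹⁰, a¹¹ = a¹¹, a¹² = a¹², a¹³ = a¹³, a¹⁴ = a¹⁴, a¹⁵ = a¹⁵, a¹⁶ = a¹⁶, a¹⁷ = a¹⁷, a¹⁸ = a¹⁸, a¹⁹ = a¹⁹, a²⁰ = a²⁰, a²¹ = a²¹, a²² = a²², a²³ = a²³, a²⁴ = a²⁴, a²⁵ = a²⁵, a²⁶ = a²⁶, a²⁷ = a²⁷, a²⁸ = e.
The smallest positive k with aᵏ = e is 28, so |⟨a⟩| = 28.

Answer: 28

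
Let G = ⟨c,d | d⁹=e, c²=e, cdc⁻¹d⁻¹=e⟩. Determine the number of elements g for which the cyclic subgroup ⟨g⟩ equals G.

G is cyclic of order 18. An element generates G iff its order is 18, and a cyclic group of order 18 has exactly φ(18) = 6 such elements.

Answer: 6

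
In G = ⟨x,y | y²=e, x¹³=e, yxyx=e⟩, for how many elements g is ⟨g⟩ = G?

⟨g⟩ = G would require ord(g) = |G| = 26, but the maximum element order in G is 13 < 26. So G is not cyclic and no single element generates it: the count is 0.

Answer: 0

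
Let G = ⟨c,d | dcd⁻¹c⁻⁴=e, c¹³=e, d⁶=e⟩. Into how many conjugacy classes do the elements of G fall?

The conjugacy classes (representative and size) are:
  [e] (size 1), [c⁴] (size 6), [c¹¹] (size 6), [c⁷d] (size 13), [c⁸d²] (size 13), [c¹²d³] (size 13), [c⁵d⁴] (size 13), [c¹¹d⁵] (size 13).
Class equation: 1 + 6 + 6 + 13 + 13 + 13 + 13 + 13 = 78 = |G|. So G has 8 conjugacy classes.

Answer: 8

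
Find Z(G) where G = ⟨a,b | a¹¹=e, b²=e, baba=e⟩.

An element z ∈ Z(G) iff z commutes with every generator.
For example e is central: e·a = a = a·e; e·b = b = b·e.
Whereas a ∉ Z(G) since a·b = ab ≠ a¹⁰b = b·a.
Checking each of the 22 elements this way gives Z(G) = {e}, of order 1.

Answer: {e}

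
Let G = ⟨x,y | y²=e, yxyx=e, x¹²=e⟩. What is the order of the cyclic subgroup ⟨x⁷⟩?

|⟨x⁷⟩| equals the order of x⁷. Compute successive powers until reaching e:
  (x⁷)¹ = x⁷, (x⁷)² = x², (x⁷)³ = x⁹, (x⁷)⁴ = x⁴, (x⁷)⁵ = x¹¹, (x⁷)⁶ = x⁶, (x⁷)⁷ = x, (x⁷)⁸ = x⁸, (x⁷)⁹ = x³, (x⁷)¹⁰ = x¹⁰, (x⁷)¹¹ = x⁵, (x⁷)¹² = e.
The smallest positive k with (x⁷)ᵏ = e is 12, so |⟨x⁷⟩| = 12.

Answer: 12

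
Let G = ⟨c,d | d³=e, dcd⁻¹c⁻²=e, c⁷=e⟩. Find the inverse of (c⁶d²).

The order of (c⁶d²) is 3 (smallest k with (c⁶d²)ᵏ = e), so (c⁶d²)⁻¹ = (c⁶d²)² = c²d.
Check: (c⁶d²) · (c²d) → (c⁶d²) · c² = d²;   (d²) · d = e, giving e as required.

Answer: c²d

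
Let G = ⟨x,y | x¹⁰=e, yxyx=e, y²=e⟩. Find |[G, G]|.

G' = [G, G] is generated by all commutators. The generator-pair commutators are: [x, y] = x².
The subgroup they normally generate is {e, x², x⁴, x⁶, x⁸}, of order 5.
Check: |G/G'| = 20/5 = 4 is the order of the abelianisation.

Answer: 5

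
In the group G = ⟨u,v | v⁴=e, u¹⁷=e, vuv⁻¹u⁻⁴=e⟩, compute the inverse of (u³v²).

The order of (u³v²) is 2 (smallest k with (u³v²)ᵏ = e), so (u³v²)⁻¹ = (u³v²)¹ = u³v².
Check: (u³v²) · (u³v²) → (u³v²) · u³ = v²;   (v²) · v² = e, giving e as required.

Answer: u³v²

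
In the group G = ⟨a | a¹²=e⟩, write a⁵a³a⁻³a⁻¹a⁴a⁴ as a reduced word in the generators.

Multiply left to right, reducing at each step:
  (a⁵) · a³ = a⁸
  (a⁸) · a⁻³ = a⁵
  (a⁵) · a⁻¹ = a⁴
  (a⁴) · a⁴ = a⁸
  (a⁸) · a⁴ = e

Answer: e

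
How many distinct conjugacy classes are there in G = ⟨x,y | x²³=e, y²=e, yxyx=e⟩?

The conjugacy classes (representative and size) are:
  [e] (size 1), [x] (size 2), [x²¹] (size 2), [x²⁰] (size 2), [x⁴] (size 2), [x¹⁸] (size 2), [x⁶] (size 2), [x¹⁶] (size 2), [x⁸] (size 2), [x⁹] (size 2), [x¹⁰] (size 2), [x¹²] (size 2), [x¹⁸y] (size 23).
Class equation: 1 + 2 + 2 + 2 + 2 + 2 + 2 + 2 + 2 + 2 + 2 + 2 + 23 = 46 = |G|. So G has 13 conjugacy classes.

Answer: 13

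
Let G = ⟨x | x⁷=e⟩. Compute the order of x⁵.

Compute successive powers until reaching e:
  (x⁵)¹ = x⁵, (x⁵)² = x³, (x⁵)³ = x, (x⁵)⁴ = x⁶, (x⁵)⁵ = x⁴, (x⁵)⁶ = x², (x⁵)⁷ = e.
The smallest positive k with (x⁵)ᵏ = e is 7.

Answer: 7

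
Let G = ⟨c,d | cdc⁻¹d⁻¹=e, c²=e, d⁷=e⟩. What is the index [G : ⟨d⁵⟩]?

First find ord(d⁵) by computing successive powers:
  (d⁵)¹ = d⁵, (d⁵)² = d³, (d⁵)³ = d, (d⁵)⁴ = d⁶, (d⁵)⁵ = d⁴, (d⁵)⁶ = d², (d⁵)⁷ = e.
So |⟨d⁵⟩| = ord(d⁵) = 7. With |G| = 14, by Lagrange [G : ⟨d⁵⟩] = 14/7 = 2.

Answer: 2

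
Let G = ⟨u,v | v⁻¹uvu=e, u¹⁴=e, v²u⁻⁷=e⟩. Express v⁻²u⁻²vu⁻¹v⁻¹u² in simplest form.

Multiply left to right, reducing at each step:
  (u⁷) · u⁻² = u⁵
  (u⁵) · v = u⁵v
  (u⁵v) · u⁻¹ = u⁶v
  (u⁶v) · v⁻¹ = u⁶
  (u⁶) · u² = u⁸

Answer: u⁸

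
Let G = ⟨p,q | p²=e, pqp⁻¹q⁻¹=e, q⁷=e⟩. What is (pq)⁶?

Compute successive powers of (pq), reducing at each step:
  (pq)²: (pq) · p = q;   q · q = q²
  (pq)³: (q²) · p = pq²;   (pq²) · q = pq³
  (pq)⁴: (pq³) · p = q³;   (q³) · q = q⁴
  (pq)⁵: (q⁴) · p = pq⁴;   (pq⁴) · q = pq⁵
  (pq)⁶: (pq⁵) · p = q⁵;   (q⁵) · q = q⁶

Answer: q⁶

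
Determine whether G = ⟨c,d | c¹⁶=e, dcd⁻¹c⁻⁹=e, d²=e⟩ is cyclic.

Every cyclic group is abelian. But c·d = cd while d·c = c⁹d, so c·d ≠ d·c and G is not abelian. Hence G is not cyclic.

Answer: No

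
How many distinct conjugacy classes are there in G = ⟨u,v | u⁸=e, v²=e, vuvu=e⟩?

The conjugacy classes (representative and size) are:
  [e] (size 1), [u] (size 2), [u⁶] (size 2), [u³] (size 2), [u⁴] (size 1), [v] (size 4), [u⁵v] (size 4).
Class equation: 1 + 2 + 2 + 2 + 1 + 4 + 4 = 16 = |G|. So G has 7 conjugacy classes.

Answer: 7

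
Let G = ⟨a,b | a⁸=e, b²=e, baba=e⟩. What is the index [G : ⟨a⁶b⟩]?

First find ord(a⁶b) by computing successive powers:
  (a⁶b)¹ = a⁶b, (a⁶b)² = e.
So |⟨a⁶b⟩| = ord(a⁶b) = 2. With |G| = 16, by Lagrange [G : ⟨a⁶b⟩] = 16/2 = 8.

Answer: 8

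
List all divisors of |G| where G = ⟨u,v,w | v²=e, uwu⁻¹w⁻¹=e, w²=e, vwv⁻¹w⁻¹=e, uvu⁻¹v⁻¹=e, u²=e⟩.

|G| = 8 = 2³. By Lagrange's theorem the order of any subgroup divides 8; the divisors of 8 are 1, 2, 4, 8.

Answer: 1, 2, 4, 8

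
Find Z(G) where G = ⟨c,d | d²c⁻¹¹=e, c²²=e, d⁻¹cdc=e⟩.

An element z ∈ Z(G) iff z commutes with every generator.
For example c¹¹ is central: (c¹¹)·c = c¹² = c·(c¹¹); (c¹¹)·d = d⁻¹ = d·(c¹¹).
Whereas c ∉ Z(G) since c·d = cd ≠ c¹⁰d⁻¹ = d·c.
Checking each of the 44 elements this way gives Z(G) = {e, c¹¹}, of order 2.

Answer: {e, c¹¹}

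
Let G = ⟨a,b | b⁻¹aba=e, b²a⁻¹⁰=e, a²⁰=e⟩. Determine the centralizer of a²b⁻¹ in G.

⟨a²b⁻¹⟩ ⊆ C_G(a²b⁻¹) since powers of a²b⁻¹ commute with a²b⁻¹; so |C_G(a²b⁻¹)| ≥ |⟨a²b⁻¹⟩| = 4.
By orbit–stabilizer, |C_G(a²b⁻¹)| = |G| / |conj. class of a²b⁻¹| = 40 / 10 = 4.
The 4 elements commuting with a²b⁻¹ are {e, a¹⁰, a²b, a²b⁻¹}.

Answer: {e, a¹⁰, a²b, a²b⁻¹}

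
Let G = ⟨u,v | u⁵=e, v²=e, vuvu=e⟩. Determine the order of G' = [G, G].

G' = [G, G] is generated by all commutators. The generator-pair commutators are: [u, v] = u².
The subgroup they normally generate is {e, u, u², u³, u⁴}, of order 5.
Check: |G/G'| = 10/5 = 2 is the order of the abelianisation.

Answer: 5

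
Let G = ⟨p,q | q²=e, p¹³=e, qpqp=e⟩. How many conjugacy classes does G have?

The conjugacy classes (representative and size) are:
  [e] (size 1), [p¹²] (size 2), [p¹¹] (size 2), [p³] (size 2), [p⁴] (size 2), [p⁸] (size 2), [p⁶] (size 2), [q] (size 13).
Class equation: 1 + 2 + 2 + 2 + 2 + 2 + 2 + 13 = 26 = |G|. So G has 8 conjugacy classes.

Answer: 8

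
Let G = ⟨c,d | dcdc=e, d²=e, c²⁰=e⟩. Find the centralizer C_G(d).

⟨d⟩ ⊆ C_G(d) since powers of d commute with d; so |C_G(d)| ≥ |⟨d⟩| = 2.
By orbit–stabilizer, |C_G(d)| = |G| / |conj. class of d| = 40 / 10 = 4.
The 4 elements commuting with d are {e, c¹⁰, d, c¹⁰d}.

Answer: {e, c¹⁰, d, c¹⁰d}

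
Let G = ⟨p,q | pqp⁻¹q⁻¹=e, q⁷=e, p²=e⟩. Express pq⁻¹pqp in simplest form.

Multiply left to right, reducing at each step:
  p · q⁻¹ = pq⁶
  (pq⁶) · p = q⁶
  (q⁶) · q = e
  e · p = p

Answer: p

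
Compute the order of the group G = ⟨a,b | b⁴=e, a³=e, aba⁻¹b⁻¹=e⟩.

Enumerate words in the generators, reducing via the relations: the distinct elements are
  {a, b, e, ab, a², b², b³, ab², ab³, a²b, a²b², a²b³}.
No further products give new elements, so |G| = 12.

Answer: 12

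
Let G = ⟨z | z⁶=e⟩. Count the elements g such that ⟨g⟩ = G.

G is cyclic of order 6. An element generates G iff its order is 6, and a cyclic group of order 6 has exactly φ(6) = 2 such elements.

Answer: 2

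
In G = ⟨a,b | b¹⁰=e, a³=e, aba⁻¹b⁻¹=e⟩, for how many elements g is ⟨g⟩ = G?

G is cyclic of order 30. An element generates G iff its order is 30, and a cyclic group of order 30 has exactly φ(30) = 8 such elements.

Answer: 8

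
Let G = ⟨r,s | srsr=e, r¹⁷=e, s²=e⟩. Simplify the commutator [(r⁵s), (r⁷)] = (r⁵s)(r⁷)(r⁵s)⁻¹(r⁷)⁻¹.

[(r⁵s), (r⁷)] = (r⁵s)·(r⁷)·(r⁵s)⁻¹·(r⁷)⁻¹.
  (r⁵s) · (r⁷) = r¹⁵s
  (r¹⁵s) · (r⁵s) = r¹⁰
  (r¹⁰) · (r¹⁰) = r³

Answer: r³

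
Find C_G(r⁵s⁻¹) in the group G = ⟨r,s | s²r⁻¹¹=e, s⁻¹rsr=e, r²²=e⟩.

⟨r⁵s⁻¹⟩ ⊆ C_G(r⁵s⁻¹) since powers of r⁵s⁻¹ commute with r⁵s⁻¹; so |C_G(r⁵s⁻¹)| ≥ |⟨r⁵s⁻¹⟩| = 4.
By orbit–stabilizer, |C_G(r⁵s⁻¹)| = |G| / |conj. class of r⁵s⁻¹| = 44 / 11 = 4.
The 4 elements commuting with r⁵s⁻¹ are {e, r¹¹, r⁵s, r⁵s⁻¹}.

Answer: {e, r¹¹, r⁵s, r⁵s⁻¹}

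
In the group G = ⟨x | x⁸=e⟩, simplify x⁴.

Compute successive powers of x, reducing at each step:
  x²: x · x = x²
  x³: (x²) · x = x³
  x⁴: (x³) · x = x⁴

Answer: x⁴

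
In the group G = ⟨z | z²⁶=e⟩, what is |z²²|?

Compute successive powers until reaching e:
  (z²²)¹ = z²², (z²²)² = z¹⁸, (z²²)³ = z¹⁴, (z²²)⁴ = z¹⁰, (z²²)⁵ = z⁶, (z²²)⁶ = z², (z²²)⁷ = z²⁴, (z²²)⁸ = z²⁰, (z²²)⁹ = z¹⁶, (z²²)¹⁰ = z¹², (z²²)¹¹ = z⁸, (z²²)¹² = z⁴, (z²²)¹³ = e.
The smallest positive k with (z²²)ᵏ = e is 13.

Answer: 13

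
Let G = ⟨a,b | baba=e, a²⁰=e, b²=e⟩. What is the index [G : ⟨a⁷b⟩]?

First find ord(a⁷b) by computing successive powers:
  (a⁷b)¹ = a⁷b, (a⁷b)² = e.
So |⟨a⁷b⟩| = ord(a⁷b) = 2. With |G| = 40, by Lagrange [G : ⟨a⁷b⟩] = 40/2 = 20.

Answer: 20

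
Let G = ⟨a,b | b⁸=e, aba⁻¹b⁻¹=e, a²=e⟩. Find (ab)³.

Compute successive powers of (ab), reducing at each step:
  (ab)²: (ab) · a = b;   b · b = b²
  (ab)³: (b²) · a = ab²;   (ab²) · b = ab³

Answer: ab³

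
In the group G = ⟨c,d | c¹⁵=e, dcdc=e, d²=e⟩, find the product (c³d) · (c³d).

Compute (c³d) · (c³d) by multiplying left to right and reducing via the relations at each step:
  (c³d) · c³ = d
  d · d = e

Answer: e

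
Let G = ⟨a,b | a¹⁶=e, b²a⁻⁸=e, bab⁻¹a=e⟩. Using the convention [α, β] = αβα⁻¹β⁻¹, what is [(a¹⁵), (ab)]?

[(a¹⁵), (ab)] = (a¹⁵)·(ab)·(a¹⁵)⁻¹·(ab)⁻¹.
  (a¹⁵) · (ab) = b
  b · a = a⁷b⁻¹
  (a⁷b⁻¹) · (ab⁻¹) = a¹⁴

Answer: a¹⁴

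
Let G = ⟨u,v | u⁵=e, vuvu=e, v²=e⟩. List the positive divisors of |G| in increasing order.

|G| = 10 = 2 · 5. By Lagrange's theorem the order of any subgroup divides 10; the divisors of 10 are 1, 2, 5, 10.

Answer: 1, 2, 5, 10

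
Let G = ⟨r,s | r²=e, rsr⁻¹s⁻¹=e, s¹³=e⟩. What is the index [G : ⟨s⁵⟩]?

First find ord(s⁵) by computing successive powers:
  (s⁵)¹ = s⁵, (s⁵)² = s¹⁰, (s⁵)³ = s², (s⁵)⁴ = s⁷, (s⁵)⁵ = s¹², (s⁵)⁶ = s⁴, (s⁵)⁷ = s⁹, (s⁵)⁸ = s, (s⁵)⁹ = s⁶, (s⁵)¹⁰ = s¹¹, (s⁵)¹¹ = s³, (s⁵)¹² = s⁸, (s⁵)¹³ = e.
So |⟨s⁵⟩| = ord(s⁵) = 13. With |G| = 26, by Lagrange [G : ⟨s⁵⟩] = 26/13 = 2.

Answer: 2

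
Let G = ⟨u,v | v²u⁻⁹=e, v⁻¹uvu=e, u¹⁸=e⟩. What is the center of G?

An element z ∈ Z(G) iff z commutes with every generator.
For example u⁹ is central: (u⁹)·u = u¹⁰ = u·(u⁹); (u⁹)·v = v⁻¹ = v·(u⁹).
Whereas u ∉ Z(G) since u·v = uv ≠ u⁸v⁻¹ = v·u.
Checking each of the 36 elements this way gives Z(G) = {e, u⁹}, of order 2.

Answer: {e, u⁹}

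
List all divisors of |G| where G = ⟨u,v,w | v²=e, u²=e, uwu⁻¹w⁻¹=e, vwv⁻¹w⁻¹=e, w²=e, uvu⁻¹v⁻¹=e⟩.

|G| = 8 = 2³. By Lagrange's theorem the order of any subgroup divides 8; the divisors of 8 are 1, 2, 4, 8.

Answer: 1, 2, 4, 8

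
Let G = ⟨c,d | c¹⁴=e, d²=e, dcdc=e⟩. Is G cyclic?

Every cyclic group is abelian. But c·d = cd while d·c = c¹³d, so c·d ≠ d·c and G is not abelian. Hence G is not cyclic.

Answer: No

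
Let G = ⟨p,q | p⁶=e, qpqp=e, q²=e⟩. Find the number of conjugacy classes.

The conjugacy classes (representative and size) are:
  [e] (size 1), [p⁵] (size 2), [p⁴] (size 2), [p³] (size 1), [q] (size 3), [p³q] (size 3).
Class equation: 1 + 2 + 2 + 1 + 3 + 3 = 12 = |G|. So G has 6 conjugacy classes.

Answer: 6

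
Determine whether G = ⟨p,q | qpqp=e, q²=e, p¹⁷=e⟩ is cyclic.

Every cyclic group is abelian. But p·q = pq while q·p = p¹⁶q, so p·q ≠ q·p and G is not abelian. Hence G is not cyclic.

Answer: No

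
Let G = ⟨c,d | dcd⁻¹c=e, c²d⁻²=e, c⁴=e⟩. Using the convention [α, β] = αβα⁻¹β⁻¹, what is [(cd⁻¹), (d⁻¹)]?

[(cd⁻¹), (d⁻¹)] = (cd⁻¹)·(d⁻¹)·(cd⁻¹)⁻¹·(d⁻¹)⁻¹.
  (cd⁻¹) · (d⁻¹) = c³
  (c³) · (cd) = d
  d · d = c²

Answer: c²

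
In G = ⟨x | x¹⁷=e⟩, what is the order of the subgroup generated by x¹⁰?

|⟨x¹⁰⟩| equals the order of x¹⁰. Compute successive powers until reaching e:
  (x¹⁰)¹ = x¹⁰, (x¹⁰)² = x³, (x¹⁰)³ = x¹³, (x¹⁰)⁴ = x⁶, (x¹⁰)⁵ = x¹⁶, (x¹⁰)⁶ = x⁹, (x¹⁰)⁷ = x², (x¹⁰)⁸ = x¹², (x¹⁰)⁹ = x⁵, (x¹⁰)¹⁰ = x¹⁵, (x¹⁰)¹¹ = x⁸, (x¹⁰)¹² = x, (x¹⁰)¹³ = x¹¹, (x¹⁰)¹⁴ = x⁴, (x¹⁰)¹⁵ = x¹⁴, (x¹⁰)¹⁶ = x⁷, (x¹⁰)¹⁷ = e.
The smallest positive k with (x¹⁰)ᵏ = e is 17, so |⟨x¹⁰⟩| = 17.

Answer: 17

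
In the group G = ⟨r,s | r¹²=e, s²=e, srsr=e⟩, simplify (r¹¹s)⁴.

Compute successive powers of (r¹¹s), reducing at each step:
  (r¹¹s)²: (r¹¹s) · r¹¹ = s;   s · s = e
  (r¹¹s)³: e · r¹¹ = r¹¹;   (r¹¹) · s = r¹¹s
  (r¹¹s)⁴: (r¹¹s) · r¹¹ = s;   s · s = e

Answer: e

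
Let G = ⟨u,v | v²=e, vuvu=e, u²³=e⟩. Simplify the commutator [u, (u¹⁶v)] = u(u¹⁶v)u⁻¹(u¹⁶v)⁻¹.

[u, (u¹⁶v)] = u·(u¹⁶v)·u⁻¹·(u¹⁶v)⁻¹.
  u · (u¹⁶v) = u¹⁷v
  (u¹⁷v) · (u²²) = u¹⁸v
  (u¹⁸v) · (u¹⁶v) = u²

Answer: u²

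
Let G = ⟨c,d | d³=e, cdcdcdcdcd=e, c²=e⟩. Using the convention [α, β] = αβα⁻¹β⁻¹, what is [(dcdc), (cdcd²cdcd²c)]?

[(dcdc), (cdcd²cdcd²c)] = (dcdc)·(cdcd²cdcd²c)·(dcdc)⁻¹·(cdcd²cdcd²c)⁻¹.
  (dcdc) · (cdcd²cdcd²c) = d²cd²cdcd
  (d²cd²cdcd) · (cd²cd²) = dcd²cdcd²cd
  (dcd²cdcd²cd) · (cdcd²cdcd²c) = cd²

Answer: cd²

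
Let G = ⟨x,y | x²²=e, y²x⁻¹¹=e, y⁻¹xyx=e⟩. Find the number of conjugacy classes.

The conjugacy classes (representative and size) are:
  [e] (size 1), [x²¹] (size 2), [x²] (size 2), [x³] (size 2), [x¹⁸] (size 2), [x¹⁷] (size 2), [x⁶] (size 2), [x⁷] (size 2), [x⁸] (size 2), [x¹³] (size 2), [x¹²] (size 2), [x¹¹] (size 1), [x¹⁰y] (size 11), [x⁷y] (size 11).
Class equation: 1 + 2 + 2 + 2 + 2 + 2 + 2 + 2 + 2 + 2 + 2 + 1 + 11 + 11 = 44 = |G|. So G has 14 conjugacy classes.

Answer: 14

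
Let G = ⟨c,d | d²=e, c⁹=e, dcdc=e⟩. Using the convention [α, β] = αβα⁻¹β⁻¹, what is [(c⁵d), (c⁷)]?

[(c⁵d), (c⁷)] = (c⁵d)·(c⁷)·(c⁵d)⁻¹·(c⁷)⁻¹.
  (c⁵d) · (c⁷) = c⁷d
  (c⁷d) · (c⁵d) = c²
  (c²) · (c²) = c⁴

Answer: c⁴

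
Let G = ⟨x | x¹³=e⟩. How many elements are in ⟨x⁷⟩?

|⟨x⁷⟩| equals the order of x⁷. Compute successive powers until reaching e:
  (x⁷)¹ = x⁷, (x⁷)² = x, (x⁷)³ = x⁸, (x⁷)⁴ = x², (x⁷)⁵ = x⁹, (x⁷)⁶ = x³, (x⁷)⁷ = x¹⁰, (x⁷)⁸ = x⁴, (x⁷)⁹ = x¹¹, (x⁷)¹⁰ = x⁵, (x⁷)¹¹ = x¹², (x⁷)¹² = x⁶, (x⁷)¹³ = e.
The smallest positive k with (x⁷)ᵏ = e is 13, so |⟨x⁷⟩| = 13.

Answer: 13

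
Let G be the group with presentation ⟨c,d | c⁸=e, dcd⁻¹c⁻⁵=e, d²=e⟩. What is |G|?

Enumerate words in the generators, reducing via the relations: the distinct elements are
  {c, d, e, cd, c², c³, c⁴, c⁵, c⁶, c⁷, c²d, c³d, c⁴d, c⁵d, c⁶d, c⁷d}.
No further products give new elements, so |G| = 16.

Answer: 16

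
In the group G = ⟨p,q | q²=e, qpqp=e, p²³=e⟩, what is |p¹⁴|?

Compute successive powers until reaching e:
  (p¹⁴)¹ = p¹⁴, (p¹⁴)² = p⁵, (p¹⁴)³ = p¹⁹, (p¹⁴)⁴ = p¹⁰, (p¹⁴)⁵ = p, (p¹⁴)⁶ = p¹⁵, (p¹⁴)⁷ = p⁶, (p¹⁴)⁸ = p²⁰, (p¹⁴)⁹ = p¹¹, (p¹⁴)¹⁰ = p², (p¹⁴)¹¹ = p¹⁶, (p¹⁴)¹² = p⁷, (p¹⁴)¹³ = p²¹, (p¹⁴)¹⁴ = p¹², (p¹⁴)¹⁵ = p³, (p¹⁴)¹⁶ = p¹⁷, (p¹⁴)¹⁷ = p⁸, (p¹⁴)¹⁸ = p²², (p¹⁴)¹⁹ = p¹³, (p¹⁴)²⁰ = p⁴, (p¹⁴)²¹ = p¹⁸, (p¹⁴)²² = p⁹, (p¹⁴)²³ = e.
The smallest positive k with (p¹⁴)ᵏ = e is 23.

Answer: 23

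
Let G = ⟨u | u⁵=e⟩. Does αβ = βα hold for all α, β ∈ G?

G has a single generator, so G is cyclic and hence abelian.

Answer: Yes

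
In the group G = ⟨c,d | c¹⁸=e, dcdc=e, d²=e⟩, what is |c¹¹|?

Compute successive powers until reaching e:
  (c¹¹)¹ = c¹¹, (c¹¹)² = c⁴, (c¹¹)³ = c¹⁵, (c¹¹)⁴ = c⁸, (c¹¹)⁵ = c, (c¹¹)⁶ = c¹², (c¹¹)⁷ = c⁵, (c¹¹)⁸ = c¹⁶, (c¹¹)⁹ = c⁹, (c¹¹)¹⁰ = c², (c¹¹)¹¹ = c¹³, (c¹¹)¹² = c⁶, (c¹¹)¹³ = c¹⁷, (c¹¹)¹⁴ = c¹⁰, (c¹¹)¹⁵ = c³, (c¹¹)¹⁶ = c¹⁴, (c¹¹)¹⁷ = c⁷, (c¹¹)¹⁸ = e.
The smallest positive k with (c¹¹)ᵏ = e is 18.

Answer: 18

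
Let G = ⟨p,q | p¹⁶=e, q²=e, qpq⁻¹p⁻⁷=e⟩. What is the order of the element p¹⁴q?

Compute successive powers until reaching e:
  (p¹⁴q)¹ = p¹⁴q, (p¹⁴q)² = e.
The smallest positive k with (p¹⁴q)ᵏ = e is 2.

Answer: 2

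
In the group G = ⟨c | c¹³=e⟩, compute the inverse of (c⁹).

The order of (c⁹) is 13 (smallest k with (c⁹)ᵏ = e), so (c⁹)⁻¹ = (c⁹)¹² = c⁴.
Check: (c⁹) · (c⁴) → (c⁹) · c⁴ = e, giving e as required.

Answer: c⁴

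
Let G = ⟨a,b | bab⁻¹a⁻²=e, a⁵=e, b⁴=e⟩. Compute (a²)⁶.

Compute successive powers of (a²), reducing at each step:
  (a²)²: (a²) · a² = a⁴
  (a²)³: (a⁴) · a² = a
  (a²)⁴: a · a² = a³
  (a²)⁵: (a³) · a² = e
  (a²)⁶: e · a² = a²

Answer: a²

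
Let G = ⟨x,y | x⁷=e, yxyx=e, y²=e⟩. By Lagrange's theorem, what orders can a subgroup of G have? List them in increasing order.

|G| = 14 = 2 · 7. By Lagrange's theorem the order of any subgroup divides 14; the divisors of 14 are 1, 2, 7, 14.

Answer: 1, 2, 7, 14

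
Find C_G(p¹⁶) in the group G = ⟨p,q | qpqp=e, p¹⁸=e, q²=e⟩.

⟨p¹⁶⟩ ⊆ C_G(p¹⁶) since powers of p¹⁶ commute with p¹⁶; so |C_G(p¹⁶)| ≥ |⟨p¹⁶⟩| = 9.
By orbit–stabilizer, |C_G(p¹⁶)| = |G| / |conj. class of p¹⁶| = 36 / 2 = 18.
The 18 elements commuting with p¹⁶ are {e, p, p², p³, p⁴, p⁵, p⁶, p⁷, p⁸, p⁹, p¹⁰, p¹¹, p¹², p¹³, p¹⁴, p¹⁵, p¹⁶, p¹⁷}.

Answer: {e, p, p², p³, p⁴, p⁵, p⁶, p⁷, p⁸, p⁹, p¹⁰, p¹¹, p¹², p¹³, p¹⁴, p¹⁵, p¹⁶, p¹⁷}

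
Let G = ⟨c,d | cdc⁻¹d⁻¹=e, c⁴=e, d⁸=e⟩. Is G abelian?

Each pair of generators commutes: c·d = cd = d·c. Since the generators pairwise commute, every element of G commutes with every other, so G is abelian.

Answer: Yes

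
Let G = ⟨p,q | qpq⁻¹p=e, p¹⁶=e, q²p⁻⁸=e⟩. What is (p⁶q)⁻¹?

The order of (p⁶q) is 4 (smallest k with (p⁶q)ᵏ = e), so (p⁶q)⁻¹ = (p⁶q)³ = p⁶q⁻¹.
Check: (p⁶q) · (p⁶q⁻¹) → (p⁶q) · p⁶ = q;   q · q⁻¹ = e, giving e as required.

Answer: p⁶q⁻¹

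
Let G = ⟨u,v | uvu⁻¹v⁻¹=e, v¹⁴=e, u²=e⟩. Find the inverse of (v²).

The order of (v²) is 7 (smallest k with (v²)ᵏ = e), so (v²)⁻¹ = (v²)⁶ = v¹².
Check: (v²) · (v¹²) → (v²) · v¹² = e, giving e as required.

Answer: v¹²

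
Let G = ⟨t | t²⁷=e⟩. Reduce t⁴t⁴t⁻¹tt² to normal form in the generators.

Multiply left to right, reducing at each step:
  (t⁴) · t⁴ = t⁸
  (t⁸) · t⁻¹ = t⁷
  (t⁷) · t = t⁸
  (t⁸) · t² = t¹⁰

Answer: t¹⁰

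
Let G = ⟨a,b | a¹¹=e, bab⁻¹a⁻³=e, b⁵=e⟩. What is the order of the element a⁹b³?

Compute successive powers until reaching e:
  (a⁹b³)¹ = a⁹b³, (a⁹b³)² = a¹⁰b, (a⁹b³)³ = a⁴b⁴, (a⁹b³)⁴ = a⁷b², (a⁹b³)⁵ = e.
The smallest positive k with (a⁹b³)ᵏ = e is 5.

Answer: 5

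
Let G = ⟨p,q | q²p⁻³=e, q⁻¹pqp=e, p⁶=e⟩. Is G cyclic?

Every cyclic group is abelian. But p·q = pq while q·p = p²q⁻¹, so p·q ≠ q·p and G is not abelian. Hence G is not cyclic.

Answer: No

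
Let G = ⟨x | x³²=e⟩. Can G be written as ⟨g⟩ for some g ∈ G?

|G| = 32. The element x has order 32 (its powers give 32 distinct elements), so ⟨x⟩ = G and G is cyclic.

Answer: Yes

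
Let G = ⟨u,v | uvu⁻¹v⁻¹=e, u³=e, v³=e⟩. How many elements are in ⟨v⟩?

|⟨v⟩| equals the order of v. Compute successive powers until reaching e:
  v¹ = v, v² = v², v³ = e.
The smallest positive k with vᵏ = e is 3, so |⟨v⟩| = 3.

Answer: 3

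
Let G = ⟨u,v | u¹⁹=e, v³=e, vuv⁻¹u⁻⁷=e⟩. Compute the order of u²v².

Compute successive powers until reaching e:
  (u²v²)¹ = u²v², (u²v²)² = u⁵v, (u²v²)³ = e.
The smallest positive k with (u²v²)ᵏ = e is 3.

Answer: 3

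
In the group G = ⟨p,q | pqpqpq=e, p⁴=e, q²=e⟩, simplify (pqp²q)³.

Compute successive powers of (pqp²q), reducing at each step:
  (pqp²q)²: (pqp²q) · p = qp²q;   (qp²q) · q = qp²;   (qp²) · p² = q;   q · q = e
  (pqp²q)³: e · p = p;   p · q = pq;   (pq) · p² = pqp²;   (pqp²) · q = pqp²q

Answer: pqp²q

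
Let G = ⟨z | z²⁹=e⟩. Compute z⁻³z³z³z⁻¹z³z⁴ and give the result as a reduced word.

Multiply left to right, reducing at each step:
  (z²⁶) · z³ = e
  e · z³ = z³
  (z³) · z⁻¹ = z²
  (z²) · z³ = z⁵
  (z⁵) · z⁴ = z⁹

Answer: z⁹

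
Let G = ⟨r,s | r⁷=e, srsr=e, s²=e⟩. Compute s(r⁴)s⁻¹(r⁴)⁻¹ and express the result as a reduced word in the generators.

[s, (r⁴)] = s·(r⁴)·s⁻¹·(r⁴)⁻¹.
  s · (r⁴) = r³s
  (r³s) · s = r³
  (r³) · (r³) = r⁶

Answer: r⁶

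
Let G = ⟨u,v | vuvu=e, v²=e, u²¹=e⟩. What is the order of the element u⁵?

Compute successive powers until reaching e:
  (u⁵)¹ = u⁵, (u⁵)² = u¹⁰, (u⁵)³ = u¹⁵, (u⁵)⁴ = u²⁰, (u⁵)⁵ = u⁴, (u⁵)⁶ = u⁹, (u⁵)⁷ = u¹⁴, (u⁵)⁸ = u¹⁹, (u⁵)⁹ = u³, (u⁵)¹⁰ = u⁸, (u⁵)¹¹ = u¹³, (u⁵)¹² = u¹⁸, (u⁵)¹³ = u², (u⁵)¹⁴ = u⁷, (u⁵)¹⁵ = u¹², (u⁵)¹⁶ = u¹⁷, (u⁵)¹⁷ = u, (u⁵)¹⁸ = u⁶, (u⁵)¹⁹ = u¹¹, (u⁵)²⁰ = u¹⁶, (u⁵)²¹ = e.
The smallest positive k with (u⁵)ᵏ = e is 21.

Answer: 21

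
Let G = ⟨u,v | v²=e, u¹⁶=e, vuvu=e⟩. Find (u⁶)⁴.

Compute successive powers of (u⁶), reducing at each step:
  (u⁶)²: (u⁶) · u⁶ = u¹²
  (u⁶)³: (u¹²) · u⁶ = u²
  (u⁶)⁴: (u²) · u⁶ = u⁸

Answer: u⁸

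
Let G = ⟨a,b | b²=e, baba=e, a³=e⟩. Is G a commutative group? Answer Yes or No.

a·b = ab but b·a = a²b, so a·b ≠ b·a and G is not abelian.

Answer: No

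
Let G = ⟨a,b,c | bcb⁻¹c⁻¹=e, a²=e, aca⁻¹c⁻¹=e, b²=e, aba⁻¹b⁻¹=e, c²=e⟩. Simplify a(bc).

Compute a · (bc) by multiplying left to right and reducing via the relations at each step:
  a · b = ab
  (ab) · c = abc

Answer: abc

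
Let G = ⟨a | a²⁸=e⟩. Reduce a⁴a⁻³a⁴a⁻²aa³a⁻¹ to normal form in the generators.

Multiply left to right, reducing at each step:
  (a⁴) · a⁻³ = a
  a · a⁴ = a⁵
  (a⁵) · a⁻² = a³
  (a³) · a = a⁴
  (a⁴) · a³ = a⁷
  (a⁷) · a⁻¹ = a⁶

Answer: a⁶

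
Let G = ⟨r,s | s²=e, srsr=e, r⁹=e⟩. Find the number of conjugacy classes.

The conjugacy classes (representative and size) are:
  [e] (size 1), [r⁸] (size 2), [r⁷] (size 2), [r⁶] (size 2), [r⁵] (size 2), [r⁴s] (size 9).
Class equation: 1 + 2 + 2 + 2 + 2 + 9 = 18 = |G|. So G has 6 conjugacy classes.

Answer: 6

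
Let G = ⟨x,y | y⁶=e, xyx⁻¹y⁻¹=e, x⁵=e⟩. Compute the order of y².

Compute successive powers until reaching e:
  (y²)¹ = y², (y²)² = y⁴, (y²)³ = e.
The smallest positive k with (y²)ᵏ = e is 3.

Answer: 3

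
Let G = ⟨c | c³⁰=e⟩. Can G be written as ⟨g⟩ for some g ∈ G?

|G| = 30. The element c has order 30 (its powers give 30 distinct elements), so ⟨c⟩ = G and G is cyclic.

Answer: Yes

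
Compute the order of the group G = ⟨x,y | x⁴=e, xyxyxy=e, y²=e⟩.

Enumerate words in the generators, reducing via the relations: the distinct elements are
  {e, x, y, xy, x², x³, yx, xyx, x²y, x³y, yx², yx³, xyx², xyx³, x²yx, x³yx, yx²y, xyx²y, x²yx², x²yx³, x³yx², x³yx³, x²yx²y, x³yx²y}.
No further products give new elements, so |G| = 24.

Answer: 24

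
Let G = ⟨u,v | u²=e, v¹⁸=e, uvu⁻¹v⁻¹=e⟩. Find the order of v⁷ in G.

Compute successive powers until reaching e:
  (v⁷)¹ = v⁷, (v⁷)² = v¹⁴, (v⁷)³ = v³, (v⁷)⁴ = v¹⁰, (v⁷)⁵ = v¹⁷, (v⁷)⁶ = v⁶, (v⁷)⁷ = v¹³, (v⁷)⁸ = v², (v⁷)⁹ = v⁹, (v⁷)¹⁰ = v¹⁶, (v⁷)¹¹ = v⁵, (v⁷)¹² = v¹², (v⁷)¹³ = v, (v⁷)¹⁴ = v⁸, (v⁷)¹⁵ = v¹⁵, (v⁷)¹⁶ = v⁴, (v⁷)¹⁷ = v¹¹, (v⁷)¹⁸ = e.
The smallest positive k with (v⁷)ᵏ = e is 18.

Answer: 18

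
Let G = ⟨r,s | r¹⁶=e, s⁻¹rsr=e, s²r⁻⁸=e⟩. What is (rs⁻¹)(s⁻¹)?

Compute (rs⁻¹) · (s⁻¹) by multiplying left to right and reducing via the relations at each step:
  (rs⁻¹) · s⁻¹ = r⁹

Answer: r⁹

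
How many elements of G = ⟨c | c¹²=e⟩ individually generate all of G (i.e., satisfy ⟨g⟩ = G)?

G is cyclic of order 12. An element generates G iff its order is 12, and a cyclic group of order 12 has exactly φ(12) = 4 such elements.

Answer: 4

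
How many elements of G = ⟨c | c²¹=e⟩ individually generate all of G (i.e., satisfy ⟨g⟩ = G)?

G is cyclic of order 21. An element generates G iff its order is 21, and a cyclic group of order 21 has exactly φ(21) = 12 such elements.

Answer: 12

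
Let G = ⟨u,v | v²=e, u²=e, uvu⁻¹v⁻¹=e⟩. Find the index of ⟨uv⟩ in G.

First find ord(uv) by computing successive powers:
  (uv)¹ = uv, (uv)² = e.
So |⟨uv⟩| = ord(uv) = 2. With |G| = 4, by Lagrange [G : ⟨uv⟩] = 4/2 = 2.

Answer: 2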